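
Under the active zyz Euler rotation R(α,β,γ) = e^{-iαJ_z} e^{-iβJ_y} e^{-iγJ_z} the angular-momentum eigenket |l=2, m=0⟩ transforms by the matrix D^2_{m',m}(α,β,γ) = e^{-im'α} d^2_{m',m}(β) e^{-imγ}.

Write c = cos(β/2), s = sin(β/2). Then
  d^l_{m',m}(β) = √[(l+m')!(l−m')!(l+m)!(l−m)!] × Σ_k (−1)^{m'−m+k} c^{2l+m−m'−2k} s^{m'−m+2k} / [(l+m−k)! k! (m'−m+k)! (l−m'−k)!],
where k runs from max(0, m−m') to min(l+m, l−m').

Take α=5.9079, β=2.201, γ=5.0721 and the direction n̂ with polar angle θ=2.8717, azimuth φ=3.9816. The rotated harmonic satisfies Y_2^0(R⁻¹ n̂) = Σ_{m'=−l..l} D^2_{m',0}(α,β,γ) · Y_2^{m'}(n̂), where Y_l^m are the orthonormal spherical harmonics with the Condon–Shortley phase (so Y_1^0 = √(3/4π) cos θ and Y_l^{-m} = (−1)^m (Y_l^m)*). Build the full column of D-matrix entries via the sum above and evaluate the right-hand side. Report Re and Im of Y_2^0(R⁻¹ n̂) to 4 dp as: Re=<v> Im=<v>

Re=-0.0854 Im=0.0000

Need the full column D^2_{m',0} for m'=−2..2 at α=5.9079, β=2.201, γ=5.0721.
cos(β/2)=0.453150, sin(β/2)=0.891434
d^2_{-2,0}: single k=2 term ⇒ +0.399704;  D = +0.292304-0.272621i
d^2_{-1,0}: k∈[1..2] ⇒ +0.203185 -0.786295 = -0.583110;  D = -0.542527+0.213732i
d^2_{0,0}: k∈[0..2] ⇒ +0.042167 -0.652715 +0.631476 = +0.020928;  D = +0.020928+0.000000i
d^2_{1,0}: k∈[0..1] ⇒ -0.203185 +0.786295 = +0.583110;  D = +0.542527+0.213732i
d^2_{2,0}: single k=0 term ⇒ +0.399704;  D = +0.292304+0.272621i
Y_2^{m'}(θ=2.8717,φ=3.9816) and Σ D·Y over m':
  (+0.2923-0.2726i)·(-0.0030-0.0273i)  (-0.5425+0.2137i)·(+0.1325-0.1478i)  (+0.0209+0.0000i)·(+0.5635+0.0000i)  (+0.5425+0.2137i)·(-0.1325-0.1478i)  (+0.2923+0.2726i)·(-0.0030+0.0273i)
Y_2^0(R⁻¹ n̂) = -0.085425-0.000000i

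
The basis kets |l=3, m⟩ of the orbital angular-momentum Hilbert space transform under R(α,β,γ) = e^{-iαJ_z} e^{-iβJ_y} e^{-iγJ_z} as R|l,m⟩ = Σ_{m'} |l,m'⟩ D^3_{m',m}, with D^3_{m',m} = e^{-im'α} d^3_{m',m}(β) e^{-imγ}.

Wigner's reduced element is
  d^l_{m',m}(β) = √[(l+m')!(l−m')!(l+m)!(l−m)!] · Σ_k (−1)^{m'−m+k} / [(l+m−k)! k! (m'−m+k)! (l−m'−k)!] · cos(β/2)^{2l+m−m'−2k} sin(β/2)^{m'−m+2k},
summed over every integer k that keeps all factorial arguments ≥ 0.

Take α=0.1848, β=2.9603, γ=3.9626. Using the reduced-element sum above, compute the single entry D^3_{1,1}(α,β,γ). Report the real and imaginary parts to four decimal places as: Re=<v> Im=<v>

D^3_{1,1}(0.1848,2.9603,3.9626) = e^{-i·1·0.1848}·d^3_{1,1}(2.9603)·e^{-i·1·3.9626}. Compute d first:
Half-angle: c=0.090522, s=0.995894. N=√(24·2·24·2)=48.000000
k∈{0,1,2} keeps every argument non-negative
  k=0: (−1)^0·48.0000/(48)·0.0905^6·0.9959^0 = +0.000001
  k=1: (−1)^1·48.0000/(6)·0.0905^4·0.9959^2 = -0.000533
  k=2: (−1)^2·48.0000/(8)·0.0905^2·0.9959^4 = +0.048363
d^3_{1,1}(2.9603) = +0.000001 -0.000533 +0.048363 = +0.047831
D = (+0.982973-0.183750i)·(+0.047831)·(-0.681484+0.731833i) = -0.025609+0.040398i

Re=-0.0256 Im=0.0404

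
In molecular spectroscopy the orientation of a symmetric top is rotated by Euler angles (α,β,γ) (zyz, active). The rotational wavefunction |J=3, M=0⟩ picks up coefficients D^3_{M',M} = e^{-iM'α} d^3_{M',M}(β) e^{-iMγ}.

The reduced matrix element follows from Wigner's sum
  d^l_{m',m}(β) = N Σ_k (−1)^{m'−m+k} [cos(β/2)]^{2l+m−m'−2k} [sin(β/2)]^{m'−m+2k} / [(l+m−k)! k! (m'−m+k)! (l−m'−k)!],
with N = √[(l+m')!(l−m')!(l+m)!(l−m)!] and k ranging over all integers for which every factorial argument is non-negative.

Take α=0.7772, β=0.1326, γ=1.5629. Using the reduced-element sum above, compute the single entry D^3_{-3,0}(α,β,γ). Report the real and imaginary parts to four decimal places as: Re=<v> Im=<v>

Split into d^3_{-3,0}(β=0.1326) × two z-phases.
Half-angle: c=0.997803, s=0.066251. N=√(1·720·6·6)=160.996894
The bounds max(0,m−m')=3 and min(l+m,l−m')=3 give 1 term
  k=3: (−1)^0·160.9969/(36)·0.9978^3·0.0663^3 = +0.001292
d^3_{-3,0}(0.1326) = +0.001292
Attach z-rotation phases: D = e^{-i(-3)(0.7772)}·(+0.001292)·e^{-i(0)(1.5629)} = -0.000891+0.000936i

Re=-0.0009 Im=0.0009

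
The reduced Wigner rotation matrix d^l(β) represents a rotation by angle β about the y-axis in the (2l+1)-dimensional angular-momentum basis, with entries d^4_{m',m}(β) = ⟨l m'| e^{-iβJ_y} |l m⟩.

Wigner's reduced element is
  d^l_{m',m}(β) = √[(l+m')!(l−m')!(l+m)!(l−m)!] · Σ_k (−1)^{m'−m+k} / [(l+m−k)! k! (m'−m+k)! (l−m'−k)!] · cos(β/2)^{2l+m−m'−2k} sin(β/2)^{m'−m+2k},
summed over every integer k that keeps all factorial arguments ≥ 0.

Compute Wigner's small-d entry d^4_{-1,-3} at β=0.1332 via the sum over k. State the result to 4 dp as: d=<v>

d^4_{-1,-3}(β=0.1332) via Wigner's sum:
c=cos(0.1332/2)=0.997783, s=sin(0.1332/2)=0.066551; N=√[6·120·1·5040]=1904.940944
k: max(0,(-3)−(-1))=0 … min(4+(-3),4−(-1))=1
  k=0: (−1)^2·1904.9409/(240)·0.9978^6·0.0666^2 = +0.034689
  k=1: (−1)^3·1904.9409/(144)·0.9978^4·0.0666^4 = -0.000257
d^4_{-1,-3}(0.1332) = +0.034689 -0.000257 = +0.034432

d=0.0344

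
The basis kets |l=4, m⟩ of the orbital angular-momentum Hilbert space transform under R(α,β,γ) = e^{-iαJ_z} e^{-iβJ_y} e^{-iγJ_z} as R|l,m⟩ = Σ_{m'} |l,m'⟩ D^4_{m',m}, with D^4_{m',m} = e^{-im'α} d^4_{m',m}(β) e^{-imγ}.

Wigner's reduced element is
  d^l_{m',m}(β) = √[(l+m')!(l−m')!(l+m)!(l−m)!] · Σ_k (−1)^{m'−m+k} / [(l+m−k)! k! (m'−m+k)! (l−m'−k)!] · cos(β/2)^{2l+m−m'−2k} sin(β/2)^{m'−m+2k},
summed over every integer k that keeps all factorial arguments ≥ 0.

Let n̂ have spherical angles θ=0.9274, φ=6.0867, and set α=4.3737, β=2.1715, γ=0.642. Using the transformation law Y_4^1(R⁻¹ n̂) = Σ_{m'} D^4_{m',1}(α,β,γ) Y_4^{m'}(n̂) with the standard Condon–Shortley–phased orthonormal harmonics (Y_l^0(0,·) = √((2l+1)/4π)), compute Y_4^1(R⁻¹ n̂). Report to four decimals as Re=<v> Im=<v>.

Need the full column D^4_{m',1} for m'=−4..4 at α=4.3737, β=2.1715, γ=0.642.
cos(β/2)=0.466249, sin(β/2)=0.884653
d^4_{-4,1}: single k=5 term ⇒ +0.410974;  D = -0.169812-0.374250i
d^4_{-3,1}: k∈[4..5] ⇒ +0.382899 -0.827076 = -0.444177;  D = -0.442487+0.038714i
d^4_{-2,1}: k∈[3..5] ⇒ +0.215737 -1.165002 +0.838815 = -0.110449;  D = +0.027477-0.106977i
d^4_{-1,1}: k∈[2..5] ⇒ +0.080400 -0.868334 +1.563027 -0.375133 = +0.399960;  D = -0.332319-0.222558i
d^4_{0,1}: k∈[1..4] ⇒ +0.018950 -0.409333 +1.473624 -0.884189 = +0.199052;  D = +0.159421-0.119192i
d^4_{1,1}: k∈[0..3] ⇒ +0.002233 -0.120600 +0.868334 -1.042018 = -0.292051;  D = -0.087230-0.278720i
d^4_{2,1}: k∈[0..2] ⇒ -0.017978 +0.323606 -0.776668 = -0.471039;  D = +0.470745+0.016661i
d^4_{3,1}: k∈[0..1] ⇒ +0.063815 -0.382899 = -0.319084;  D = -0.116595+0.297019i
d^4_{4,1}: single k=0 term ⇒ -0.114158;  D = -0.086367-0.074650i
Y_4^{m'}(θ=0.9274,φ=6.0867) and Σ D·Y over m':
  (-0.1698-0.3743i)·(+0.1281+0.1283i)  (-0.4425+0.0387i)·(+0.3197+0.2138i)  (+0.0275-0.1070i)·(+0.3005+0.1246i)  (-0.3323-0.2226i)·(-0.1071-0.0213i)  (+0.1594-0.1192i)·(-0.3452+0.0000i)  (-0.0872-0.2787i)·(+0.1071-0.0213i)  (+0.4707+0.0167i)·(+0.3005-0.1246i)  (-0.1166+0.2970i)·(-0.3197+0.2138i)  (-0.0864-0.0747i)·(+0.1281-0.1283i)
Y_4^1(R⁻¹ n̂) = -0.044689-0.308600i

Re=-0.0447 Im=-0.3086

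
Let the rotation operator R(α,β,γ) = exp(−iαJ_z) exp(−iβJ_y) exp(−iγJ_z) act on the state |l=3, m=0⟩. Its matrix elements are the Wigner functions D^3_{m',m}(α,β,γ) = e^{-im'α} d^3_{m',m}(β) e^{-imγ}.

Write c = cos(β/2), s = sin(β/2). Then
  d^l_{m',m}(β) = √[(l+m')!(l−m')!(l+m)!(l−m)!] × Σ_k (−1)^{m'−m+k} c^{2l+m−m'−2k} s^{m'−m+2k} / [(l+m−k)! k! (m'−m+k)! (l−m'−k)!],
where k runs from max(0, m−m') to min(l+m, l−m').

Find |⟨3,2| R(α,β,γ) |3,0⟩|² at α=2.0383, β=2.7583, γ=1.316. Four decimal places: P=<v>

D^3_{2,0}(2.0383,2.7583,1.316) = e^{-i·2·2.0383}·d^3_{2,0}(2.7583)·e^{-i·0·1.316}. Compute d first:
Half-angle: c=0.190475, s=0.981692. N=√(120·1·6·6)=65.726707
k: max(0,(0)−(2))=0 … min(3+(0),3−(2))=1
  k=0: (−1)^2·65.7267/(12)·0.1905^4·0.9817^2 = +0.006948
  k=1: (−1)^3·65.7267/(12)·0.1905^2·0.9817^4 = -0.184561
d^3_{2,0}(2.7583) = +0.006948 -0.184561 = -0.177613
|D^3_{2,0}|² = |d^3_{2,0}(β)|² = (-0.177613)² = 0.031546 (the z-rotation phases have unit modulus)

P=0.0315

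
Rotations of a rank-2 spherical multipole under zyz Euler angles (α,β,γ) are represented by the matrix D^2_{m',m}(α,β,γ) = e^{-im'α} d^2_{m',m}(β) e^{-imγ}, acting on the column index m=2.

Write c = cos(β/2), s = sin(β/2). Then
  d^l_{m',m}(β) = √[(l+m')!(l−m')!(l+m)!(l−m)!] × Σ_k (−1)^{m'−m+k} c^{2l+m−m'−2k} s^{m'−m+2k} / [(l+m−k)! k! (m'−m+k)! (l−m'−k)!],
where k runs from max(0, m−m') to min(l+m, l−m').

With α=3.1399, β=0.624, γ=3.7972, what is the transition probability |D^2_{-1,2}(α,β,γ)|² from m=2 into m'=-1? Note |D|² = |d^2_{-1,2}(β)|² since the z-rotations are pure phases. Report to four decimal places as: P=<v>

P=0.0030

Split into d^2_{-1,2}(β=0.624) × two z-phases.
c=cos(0.624/2)=0.951722, s=sin(0.624/2)=0.306963; N=√[1·6·24·1]=12.000000
The bounds max(0,m−m')=3 and min(l+m,l−m')=3 give 1 term
  k=3: (−1)^0·12.0000/(6)·0.9517^1·0.3070^3 = +0.055055
d^2_{-1,2}(0.624) = +0.055055
|D^2_{-1,2}|² = |d^2_{-1,2}(β)|² = (+0.055055)² = 0.003031 (the z-rotation phases have unit modulus)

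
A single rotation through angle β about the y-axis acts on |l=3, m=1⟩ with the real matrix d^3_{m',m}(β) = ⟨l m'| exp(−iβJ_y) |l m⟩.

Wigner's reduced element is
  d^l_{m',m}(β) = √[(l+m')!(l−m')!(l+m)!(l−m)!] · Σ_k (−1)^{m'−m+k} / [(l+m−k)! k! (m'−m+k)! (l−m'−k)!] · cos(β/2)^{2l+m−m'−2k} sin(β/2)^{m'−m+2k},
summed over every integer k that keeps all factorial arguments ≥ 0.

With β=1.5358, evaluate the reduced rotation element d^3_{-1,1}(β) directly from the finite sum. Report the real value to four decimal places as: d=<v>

d=-0.0762

d^3_{-1,1}(β=1.5358) via Wigner's sum:
Half-angle: c=0.719371, s=0.694626. N=√(2·24·24·2)=48.000000
k: max(0,(1)−(-1))=2 … min(3+(1),3−(-1))=4
  k=2: (−1)^0·48.0000/(8)·0.7194^4·0.6946^2 = +0.775292
  k=3: (−1)^1·48.0000/(6)·0.7194^2·0.6946^4 = -0.963829
  k=4: (−1)^2·48.0000/(48)·0.7194^0·0.6946^6 = +0.112333
d^3_{-1,1}(1.5358) = +0.775292 -0.963829 +0.112333 = -0.076205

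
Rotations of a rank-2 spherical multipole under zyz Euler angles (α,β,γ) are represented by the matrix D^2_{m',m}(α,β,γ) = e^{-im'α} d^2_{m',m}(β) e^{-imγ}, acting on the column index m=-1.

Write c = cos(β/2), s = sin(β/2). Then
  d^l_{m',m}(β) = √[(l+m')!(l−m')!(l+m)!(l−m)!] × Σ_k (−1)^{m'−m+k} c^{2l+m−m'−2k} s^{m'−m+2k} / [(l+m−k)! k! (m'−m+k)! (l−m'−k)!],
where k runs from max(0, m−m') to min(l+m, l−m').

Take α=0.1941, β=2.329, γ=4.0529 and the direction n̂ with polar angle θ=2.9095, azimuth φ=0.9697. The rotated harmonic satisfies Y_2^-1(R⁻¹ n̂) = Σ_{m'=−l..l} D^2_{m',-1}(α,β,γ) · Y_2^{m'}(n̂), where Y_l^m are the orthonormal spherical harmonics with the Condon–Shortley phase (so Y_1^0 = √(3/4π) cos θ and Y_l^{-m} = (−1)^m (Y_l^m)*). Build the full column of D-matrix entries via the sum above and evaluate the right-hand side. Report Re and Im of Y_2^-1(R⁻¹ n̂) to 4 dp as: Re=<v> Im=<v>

Re=-0.2991 Im=-0.2257

Need the full column D^2_{m',-1} for m'=−2..2 at α=0.1941, β=2.329, γ=4.0529.
cos(β/2)=0.395210, sin(β/2)=0.918591
d^2_{-2,-1}: single k=1 term ⇒ +0.113406;  D = -0.030390-0.109258i
d^2_{-1,-1}: k∈[0..1] ⇒ +0.024396 -0.395386 = -0.370990;  D = +0.166489+0.331534i
d^2_{0,-1}: k∈[0..1] ⇒ -0.138893 +0.750360 = +0.611467;  D = -0.374654-0.483246i
d^2_{1,-1}: k∈[0..1] ⇒ +0.395386 -0.712014 = -0.316628;  D = +0.238625+0.208114i
d^2_{2,-1}: single k=0 term ⇒ -0.612667;  D = +0.530735+0.306072i
Y_2^{m'}(θ=2.9095,φ=0.9697) and Σ D·Y over m':
  (-0.0304-0.1093i)·(-0.0074-0.0191i)  (+0.1665+0.3315i)·(-0.0978+0.1426i)  (-0.3747-0.4832i)·(+0.5807+0.0000i)  (+0.2386+0.2081i)·(+0.0978+0.1426i)  (+0.5307+0.3061i)·(-0.0074+0.0191i)
Y_2^-1(R⁻¹ n̂) = -0.299083-0.225678i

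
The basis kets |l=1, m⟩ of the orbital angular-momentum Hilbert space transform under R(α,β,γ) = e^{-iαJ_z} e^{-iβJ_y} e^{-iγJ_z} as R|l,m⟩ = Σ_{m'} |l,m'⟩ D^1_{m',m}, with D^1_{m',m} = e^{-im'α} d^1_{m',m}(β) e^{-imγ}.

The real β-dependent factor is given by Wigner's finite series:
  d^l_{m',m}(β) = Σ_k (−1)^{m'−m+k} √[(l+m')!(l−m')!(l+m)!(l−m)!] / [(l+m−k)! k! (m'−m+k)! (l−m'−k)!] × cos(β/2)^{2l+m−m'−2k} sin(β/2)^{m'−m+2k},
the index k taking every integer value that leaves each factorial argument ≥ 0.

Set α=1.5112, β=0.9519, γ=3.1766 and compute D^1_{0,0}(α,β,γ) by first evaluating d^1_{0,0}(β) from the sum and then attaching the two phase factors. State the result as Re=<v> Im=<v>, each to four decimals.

First d^1_{0,0}(β=0.9519), then the phase factors e^{-i(0)α} and e^{-i(0)γ}:
c=cos(0.9519/2)=0.888858, s=sin(0.9519/2)=0.458183; N=√[1·1·1·1]=1.000000
Admissible k: 0..1 (factorial args all ≥0)
  k=0: (−1)^0·1.0000/(1)·0.8889^2·0.4582^0 = +0.790068
  k=1: (−1)^1·1.0000/(1)·0.8889^0·0.4582^2 = -0.209932
d^1_{0,0}(0.9519) = +0.790068 -0.209932 = +0.580137
Phases: e^{-i·(0)·1.5112}=+1.000000+0.000000i, e^{-i·(0)·3.1766}=+1.000000+0.000000i ⇒ D=+0.580137+0.000000i

Re=0.5801 Im=0.0000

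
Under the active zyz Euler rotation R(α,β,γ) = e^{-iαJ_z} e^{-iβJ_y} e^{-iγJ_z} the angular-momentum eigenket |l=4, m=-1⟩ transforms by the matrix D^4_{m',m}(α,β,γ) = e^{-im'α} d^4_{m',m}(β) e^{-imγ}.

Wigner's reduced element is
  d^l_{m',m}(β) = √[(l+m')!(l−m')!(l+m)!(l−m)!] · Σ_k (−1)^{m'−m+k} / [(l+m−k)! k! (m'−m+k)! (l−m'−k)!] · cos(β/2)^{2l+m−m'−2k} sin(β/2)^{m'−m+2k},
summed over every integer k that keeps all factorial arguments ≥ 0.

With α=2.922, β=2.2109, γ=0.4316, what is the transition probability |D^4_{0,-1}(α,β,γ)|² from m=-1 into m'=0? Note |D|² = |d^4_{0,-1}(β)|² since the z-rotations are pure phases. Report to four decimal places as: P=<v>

D^4_{0,-1}(2.922,2.2109,0.4316) = e^{-i·0·2.922}·d^4_{0,-1}(2.2109)·e^{-i·-1·0.4316}. Compute d first:
Half-angle: c=0.448732, s=0.893666. N=√(24·24·6·120)=643.987578
Admissible k: 0..3 (factorial args all ≥0)
  k=0: (−1)^1·643.9876/(144)·0.4487^7·0.8937^1 = -0.014642
  k=1: (−1)^2·643.9876/(24)·0.4487^5·0.8937^3 = +0.348441
  k=2: (−1)^3·643.9876/(24)·0.4487^3·0.8937^5 = -1.381990
  k=3: (−1)^4·643.9876/(144)·0.4487^1·0.8937^7 = +0.913545
d^4_{0,-1}(2.2109) = -0.014642 +0.348441 -1.381990 +0.913545 = -0.134647
|D^4_{0,-1}|² = |d^4_{0,-1}(β)|² = (-0.134647)² = 0.018130 (the z-rotation phases have unit modulus)

P=0.0181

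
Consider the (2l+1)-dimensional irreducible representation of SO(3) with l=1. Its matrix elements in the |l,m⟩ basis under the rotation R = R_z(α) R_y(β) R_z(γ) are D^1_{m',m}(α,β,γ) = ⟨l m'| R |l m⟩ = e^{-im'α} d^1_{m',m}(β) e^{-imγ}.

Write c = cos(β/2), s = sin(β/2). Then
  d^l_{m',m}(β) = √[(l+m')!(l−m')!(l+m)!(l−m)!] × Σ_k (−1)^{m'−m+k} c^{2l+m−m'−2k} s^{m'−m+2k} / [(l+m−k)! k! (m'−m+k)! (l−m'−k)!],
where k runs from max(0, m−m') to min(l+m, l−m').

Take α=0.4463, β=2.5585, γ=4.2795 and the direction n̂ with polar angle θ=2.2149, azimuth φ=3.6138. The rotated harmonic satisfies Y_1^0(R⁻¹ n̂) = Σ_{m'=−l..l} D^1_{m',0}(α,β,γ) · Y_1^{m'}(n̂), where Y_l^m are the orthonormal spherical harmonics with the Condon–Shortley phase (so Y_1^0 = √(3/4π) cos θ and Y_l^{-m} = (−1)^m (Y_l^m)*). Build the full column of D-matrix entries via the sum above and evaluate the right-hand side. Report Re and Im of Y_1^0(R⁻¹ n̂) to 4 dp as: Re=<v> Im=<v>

Need the full column D^1_{m',0} for m'=−1..1 at α=0.4463, β=2.5585, γ=4.2795.
cos(β/2)=0.287434, sin(β/2)=0.957801
d^1_{-1,0}: single k=1 term ⇒ +0.389339;  D = +0.351203+0.168051i
d^1_{0,0}: k∈[0..1] ⇒ +0.082618 -0.917382 = -0.834764;  D = -0.834764+0.000000i
d^1_{1,0}: single k=0 term ⇒ -0.389339;  D = -0.351203+0.168051i
Y_1^{m'}(θ=2.2149,φ=3.6138) and Σ D·Y over m':
  (+0.3512+0.1681i)·(-0.2460+0.1257i)  (-0.8348+0.0000i)·(-0.2934+0.0000i)  (-0.3512+0.1681i)·(+0.2460+0.1257i)
Y_1^0(R⁻¹ n̂) = +0.029864+0.000000i

Re=0.0299 Im=0.0000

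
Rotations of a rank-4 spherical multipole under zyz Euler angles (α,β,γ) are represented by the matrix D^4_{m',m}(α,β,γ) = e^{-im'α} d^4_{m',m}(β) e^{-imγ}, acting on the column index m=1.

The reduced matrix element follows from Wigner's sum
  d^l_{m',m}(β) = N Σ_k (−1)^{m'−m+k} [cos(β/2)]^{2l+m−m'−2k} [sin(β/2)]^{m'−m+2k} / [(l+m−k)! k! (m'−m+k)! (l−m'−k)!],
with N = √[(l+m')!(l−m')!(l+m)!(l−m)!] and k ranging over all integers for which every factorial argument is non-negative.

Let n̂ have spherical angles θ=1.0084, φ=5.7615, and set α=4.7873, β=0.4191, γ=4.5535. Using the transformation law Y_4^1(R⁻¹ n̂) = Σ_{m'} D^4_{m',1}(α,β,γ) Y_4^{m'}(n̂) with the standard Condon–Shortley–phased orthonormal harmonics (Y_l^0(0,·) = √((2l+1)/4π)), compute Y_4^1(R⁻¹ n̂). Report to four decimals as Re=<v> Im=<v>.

Need the full column D^4_{m',1} for m'=−4..4 at α=4.7873, β=0.4191, γ=4.5535.
cos(β/2)=0.978125, sin(β/2)=0.208020
d^4_{-4,1}: single k=5 term ⇒ +0.002728;  D = -0.001207+0.002446i
d^4_{-3,1}: k∈[4..5] ⇒ +0.022673 -0.000615 = +0.022058;  D = -0.020455-0.008256i
d^4_{-2,1}: k∈[3..5] ⇒ +0.113972 -0.007732 +0.000070 = +0.106310;  D = +0.032300-0.101284i
d^4_{-1,1}: k∈[2..5] ⇒ +0.378943 -0.051418 +0.001163 -0.000004 = +0.328685;  D = +0.319742+0.076148i
d^4_{0,1}: k∈[1..4] ⇒ +0.796854 -0.216247 +0.009781 -0.000074 = +0.590314;  D = -0.093400+0.582878i
d^4_{1,1}: k∈[0..3] ⇒ +0.837825 -0.568415 +0.051418 -0.000775 = +0.320053;  D = -0.318925-0.026846i
d^4_{2,1}: k∈[0..2] ⇒ -0.755962 +0.170959 -0.005155 = -0.590159;  D = -0.005351+0.590134i
d^4_{3,1}: k∈[0..1] ⇒ +0.300777 -0.022673 = +0.278104;  D = +0.277501-0.018298i
d^4_{4,1}: single k=0 term ⇒ -0.060309;  D = -0.008461-0.059712i
Y_4^{m'}(θ=1.0084,φ=5.7615) and Σ D·Y over m':
  (-0.0012+0.0024i)·(-0.1118+0.1972i)  (-0.0205-0.0083i)·(+0.0023+0.4041i)  (+0.0323-0.1013i)·(+0.1193+0.2049i)  (+0.3197+0.0761i)·(-0.1868-0.1074i)  (-0.0934+0.5829i)·(-0.2856+0.0000i)  (-0.3189-0.0268i)·(+0.1868-0.1074i)  (-0.0054+0.5901i)·(+0.1193-0.2049i)  (+0.2775-0.0183i)·(-0.0023+0.4041i)  (-0.0085-0.0597i)·(-0.1118-0.1972i)
Y_4^1(R⁻¹ n̂) = +0.056376-0.008060i

Re=0.0564 Im=-0.0081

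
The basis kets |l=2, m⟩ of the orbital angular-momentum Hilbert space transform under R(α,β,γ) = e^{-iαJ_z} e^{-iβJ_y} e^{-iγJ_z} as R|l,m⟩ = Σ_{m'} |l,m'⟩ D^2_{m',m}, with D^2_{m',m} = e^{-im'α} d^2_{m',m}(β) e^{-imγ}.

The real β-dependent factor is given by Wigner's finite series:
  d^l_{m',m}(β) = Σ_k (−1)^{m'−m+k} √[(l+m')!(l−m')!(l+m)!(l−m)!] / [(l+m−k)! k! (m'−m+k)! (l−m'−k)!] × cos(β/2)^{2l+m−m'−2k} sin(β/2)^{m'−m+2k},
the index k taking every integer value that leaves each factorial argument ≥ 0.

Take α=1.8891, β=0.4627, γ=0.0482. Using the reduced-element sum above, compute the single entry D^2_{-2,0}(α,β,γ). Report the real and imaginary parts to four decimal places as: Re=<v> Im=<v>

Re=-0.0981 Im=-0.0725

Split into d^2_{-2,0}(β=0.4627) × two z-phases.
With c≡cos(β/2)=0.973358 and s≡sin(β/2)=0.229292, N=[1·24·2·2]^{1/2}=9.797959
Admissible k: 2..2 (factorial args all ≥0)
  k=2: (−1)^0·9.7980/(4)·0.9734^2·0.2293^2 = +0.122011
d^2_{-2,0}(0.4627) = +0.122011
Phases: e^{-i·(-2)·1.8891}=-0.804117-0.594471i, e^{-i·(0)·0.0482}=+1.000000+0.000000i ⇒ D=-0.098111-0.072532i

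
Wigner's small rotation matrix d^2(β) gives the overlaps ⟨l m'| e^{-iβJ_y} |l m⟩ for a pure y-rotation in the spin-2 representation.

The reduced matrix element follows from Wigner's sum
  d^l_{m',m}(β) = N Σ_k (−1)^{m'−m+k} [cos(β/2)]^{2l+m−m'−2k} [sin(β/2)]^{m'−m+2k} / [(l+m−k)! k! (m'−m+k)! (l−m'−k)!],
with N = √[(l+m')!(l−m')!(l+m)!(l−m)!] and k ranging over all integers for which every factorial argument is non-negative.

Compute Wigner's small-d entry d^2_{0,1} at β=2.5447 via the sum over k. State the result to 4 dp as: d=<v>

d=-0.5694

d^2_{0,1}(β=2.5447) via Wigner's sum:
Half-angle: c=0.294036, s=0.955794. N=√(2·2·6·1)=4.898979
k: max(0,(1)−(0))=1 … min(2+(1),2−(0))=2
  k=1: (−1)^0·4.8990/(2)·0.2940^3·0.9558^1 = +0.059517
  k=2: (−1)^1·4.8990/(2)·0.2940^1·0.9558^3 = -0.628882
d^2_{0,1}(2.5447) = +0.059517 -0.628882 = -0.569365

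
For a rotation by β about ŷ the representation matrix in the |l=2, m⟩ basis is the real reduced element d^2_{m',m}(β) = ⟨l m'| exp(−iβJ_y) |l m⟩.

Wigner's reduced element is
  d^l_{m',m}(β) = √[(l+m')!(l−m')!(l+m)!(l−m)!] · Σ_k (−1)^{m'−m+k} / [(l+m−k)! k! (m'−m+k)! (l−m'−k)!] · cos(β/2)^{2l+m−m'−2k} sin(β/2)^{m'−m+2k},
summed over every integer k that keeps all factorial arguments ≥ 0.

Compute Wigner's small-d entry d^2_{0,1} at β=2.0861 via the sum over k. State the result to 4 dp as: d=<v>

d=-0.5252

d^2_{0,1}(β=2.0861) via Wigner's sum:
c=cos(2.0861/2)=0.503588, s=sin(2.0861/2)=0.863944; N=√[2·2·6·1]=4.898979
k: max(0,(1)−(0))=1 … min(2+(1),2−(0))=2
  k=1: (−1)^0·4.8990/(2)·0.5036^3·0.8639^1 = +0.270263
  k=2: (−1)^1·4.8990/(2)·0.5036^1·0.8639^3 = -0.795440
d^2_{0,1}(2.0861) = +0.270263 -0.795440 = -0.525178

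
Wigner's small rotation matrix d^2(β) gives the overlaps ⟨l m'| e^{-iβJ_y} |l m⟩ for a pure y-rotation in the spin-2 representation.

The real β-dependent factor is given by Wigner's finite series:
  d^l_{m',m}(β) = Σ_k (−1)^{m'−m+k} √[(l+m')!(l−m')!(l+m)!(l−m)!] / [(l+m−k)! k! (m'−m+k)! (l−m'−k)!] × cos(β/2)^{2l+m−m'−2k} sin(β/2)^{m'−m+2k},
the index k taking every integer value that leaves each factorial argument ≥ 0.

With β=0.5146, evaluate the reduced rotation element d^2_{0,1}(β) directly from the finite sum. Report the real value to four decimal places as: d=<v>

d=0.5247

d^2_{0,1}(β=0.5146) via Wigner's sum:
Half-angle: c=0.967081, s=0.254470. N=√(2·2·6·1)=4.898979
Admissible k: 1..2 (factorial args all ≥0)
  k=1: (−1)^0·4.8990/(2)·0.9671^3·0.2545^1 = +0.563769
  k=2: (−1)^1·4.8990/(2)·0.9671^1·0.2545^3 = -0.039035
d^2_{0,1}(0.5146) = +0.563769 -0.039035 = +0.524734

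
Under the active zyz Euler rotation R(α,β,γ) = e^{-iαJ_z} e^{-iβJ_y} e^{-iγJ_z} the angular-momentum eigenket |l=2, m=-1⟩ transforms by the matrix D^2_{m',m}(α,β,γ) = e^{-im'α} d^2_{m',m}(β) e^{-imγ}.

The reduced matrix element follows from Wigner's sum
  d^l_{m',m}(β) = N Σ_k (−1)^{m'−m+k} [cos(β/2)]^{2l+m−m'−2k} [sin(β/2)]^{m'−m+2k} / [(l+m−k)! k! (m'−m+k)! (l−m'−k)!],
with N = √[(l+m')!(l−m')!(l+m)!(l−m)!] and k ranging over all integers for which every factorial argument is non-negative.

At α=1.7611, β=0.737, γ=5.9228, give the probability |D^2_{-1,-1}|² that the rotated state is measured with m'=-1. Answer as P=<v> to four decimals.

P=0.1752

First d^2_{-1,-1}(β=0.737), then the phase factors e^{-i(-1)α} and e^{-i(-1)γ}:
With c≡cos(β/2)=0.932869 and s≡sin(β/2)=0.360217, N=[1·6·1·6]^{1/2}=6.000000
The bounds max(0,m−m')=0 and min(l+m,l−m')=1 give 2 terms
  k=0: (−1)^0·6.0000/(6)·0.9329^4·0.3602^0 = +0.757325
  k=1: (−1)^1·6.0000/(2)·0.9329^2·0.3602^2 = -0.338758
d^2_{-1,-1}(0.737) = +0.757325 -0.338758 = +0.418567
|D^2_{-1,-1}|² = |d^2_{-1,-1}(β)|² = (+0.418567)² = 0.175198 (the z-rotation phases have unit modulus)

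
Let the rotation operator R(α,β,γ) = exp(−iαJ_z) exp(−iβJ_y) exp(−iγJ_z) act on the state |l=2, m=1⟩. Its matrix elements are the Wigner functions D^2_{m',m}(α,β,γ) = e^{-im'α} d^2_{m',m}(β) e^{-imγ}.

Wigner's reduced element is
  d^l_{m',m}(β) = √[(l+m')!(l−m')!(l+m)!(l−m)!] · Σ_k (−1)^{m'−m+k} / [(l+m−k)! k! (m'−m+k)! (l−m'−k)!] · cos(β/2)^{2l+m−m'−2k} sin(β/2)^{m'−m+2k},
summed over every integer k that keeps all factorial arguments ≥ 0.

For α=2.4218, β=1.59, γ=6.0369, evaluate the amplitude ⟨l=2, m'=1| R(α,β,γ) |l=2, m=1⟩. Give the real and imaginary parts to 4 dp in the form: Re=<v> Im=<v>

Re=0.2895 Im=0.4189

First d^2_{1,1}(β=1.59), then the phase factors e^{-i(1)α} and e^{-i(1)γ}:
With c≡cos(β/2)=0.700285 and s≡sin(β/2)=0.713864, N=[6·1·6·1]^{1/2}=6.000000
k: max(0,(1)−(1))=0 … min(2+(1),2−(1))=1
  k=0: (−1)^0·6.0000/(6)·0.7003^4·0.7139^0 = +0.240491
  k=1: (−1)^1·6.0000/(2)·0.7003^2·0.7139^2 = -0.749723
d^2_{1,1}(1.59) = +0.240491 -0.749723 = -0.509233
Attach z-rotation phases: D = e^{-i(1)(2.4218)}·(-0.509233)·e^{-i(1)(6.0369)} = +0.289514+0.418926i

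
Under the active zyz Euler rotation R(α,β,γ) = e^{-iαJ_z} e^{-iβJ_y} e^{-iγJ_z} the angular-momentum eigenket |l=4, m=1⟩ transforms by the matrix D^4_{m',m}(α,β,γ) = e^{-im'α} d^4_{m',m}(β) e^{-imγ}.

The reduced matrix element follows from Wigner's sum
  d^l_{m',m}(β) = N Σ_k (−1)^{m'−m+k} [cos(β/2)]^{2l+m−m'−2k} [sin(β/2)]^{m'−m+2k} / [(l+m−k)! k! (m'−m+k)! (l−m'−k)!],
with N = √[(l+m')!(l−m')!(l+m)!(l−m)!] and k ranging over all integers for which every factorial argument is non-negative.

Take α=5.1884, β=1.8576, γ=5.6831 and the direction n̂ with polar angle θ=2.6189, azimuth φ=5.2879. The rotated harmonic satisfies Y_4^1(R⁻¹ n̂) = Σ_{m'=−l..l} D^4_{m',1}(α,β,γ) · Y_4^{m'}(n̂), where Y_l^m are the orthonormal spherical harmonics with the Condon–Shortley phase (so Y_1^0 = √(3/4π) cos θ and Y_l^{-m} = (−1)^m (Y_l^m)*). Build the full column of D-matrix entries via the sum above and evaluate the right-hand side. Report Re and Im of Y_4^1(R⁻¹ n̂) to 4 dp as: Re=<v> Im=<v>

Need the full column D^4_{m',1} for m'=−4..4 at α=5.1884, β=1.8576, γ=5.6831.
cos(β/2)=0.598795, sin(β/2)=0.800902
d^4_{-4,1}: single k=5 term ⇒ +0.529452;  D = -0.425472+0.315108i
d^4_{-3,1}: k∈[4..5] ⇒ +0.699762 -0.751110 = -0.051348;  D = +0.046071+0.022672i
d^4_{-2,1}: k∈[3..5] ⇒ +0.559301 -1.500855 +0.536995 = -0.404558;  D = +0.007560+0.404488i
d^4_{-1,1}: k∈[2..5] ⇒ +0.295685 -1.586912 +1.419464 -0.169291 = -0.041054;  D = -0.036132+0.019491i
d^4_{0,1}: k∈[1..4] ⇒ +0.098865 -1.061199 +1.898448 -0.566042 = +0.370071;  D = +0.305415+0.208984i
d^4_{1,1}: k∈[0..3] ⇒ +0.016528 -0.443528 +1.586912 -0.946309 = +0.213603;  D = -0.026435+0.211960i
d^4_{2,1}: k∈[0..2] ⇒ -0.093792 +0.838952 -1.000570 = -0.255410;  D = +0.239755-0.088044i
d^4_{3,1}: k∈[0..1] ⇒ +0.234693 -0.699762 = -0.465069;  D = +0.342544+0.314568i
d^4_{4,1}: single k=0 term ⇒ -0.295954;  D = -0.078038+0.285480i
Y_4^{m'}(θ=2.6189,φ=5.2879) and Σ D·Y over m':
  (-0.4255+0.3151i)·(-0.0184-0.0205i)  (+0.0461+0.0227i)·(+0.1333-0.0209i)  (+0.0076+0.4045i)·(-0.1446+0.3240i)  (-0.0361+0.0195i)·(-0.2512-0.3872i)  (+0.3054+0.2090i)·(+0.0217+0.0000i)  (-0.0264+0.2120i)·(+0.2512-0.3872i)  (+0.2398-0.0880i)·(-0.1446-0.3240i)  (+0.3425+0.3146i)·(-0.1333-0.0209i)  (-0.0780+0.2855i)·(-0.0184+0.0205i)
Y_4^1(R⁻¹ n̂) = -0.119255-0.094825i

Re=-0.1193 Im=-0.0948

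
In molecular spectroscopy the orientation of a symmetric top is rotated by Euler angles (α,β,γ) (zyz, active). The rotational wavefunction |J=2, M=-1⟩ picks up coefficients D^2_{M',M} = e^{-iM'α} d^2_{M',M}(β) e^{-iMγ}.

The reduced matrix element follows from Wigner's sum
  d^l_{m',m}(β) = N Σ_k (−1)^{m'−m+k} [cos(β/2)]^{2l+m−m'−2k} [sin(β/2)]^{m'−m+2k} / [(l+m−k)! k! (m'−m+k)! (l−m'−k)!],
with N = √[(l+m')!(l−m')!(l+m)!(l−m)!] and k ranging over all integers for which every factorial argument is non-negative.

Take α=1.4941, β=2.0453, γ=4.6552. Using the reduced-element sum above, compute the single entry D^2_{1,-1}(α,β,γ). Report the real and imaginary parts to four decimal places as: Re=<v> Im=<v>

First d^2_{1,-1}(β=2.0453), then the phase factors e^{-i(1)α} and e^{-i(-1)γ}:
Half-angle: c=0.521106, s=0.853492. N=√(6·1·1·6)=6.000000
The bounds max(0,m−m')=0 and min(l+m,l−m')=1 give 2 terms
  k=0: (−1)^2·6.0000/(2)·0.5211^2·0.8535^2 = +0.593434
  k=1: (−1)^3·6.0000/(6)·0.5211^0·0.8535^4 = -0.530637
d^2_{1,-1}(2.0453) = +0.593434 -0.530637 = +0.062797
Phases: e^{-i·(1)·1.4941}=+0.076621-0.997060i, e^{-i·(-1)·4.6552}=-0.057158-0.998365i ⇒ D=-0.062785-0.001225i

Re=-0.0628 Im=-0.0012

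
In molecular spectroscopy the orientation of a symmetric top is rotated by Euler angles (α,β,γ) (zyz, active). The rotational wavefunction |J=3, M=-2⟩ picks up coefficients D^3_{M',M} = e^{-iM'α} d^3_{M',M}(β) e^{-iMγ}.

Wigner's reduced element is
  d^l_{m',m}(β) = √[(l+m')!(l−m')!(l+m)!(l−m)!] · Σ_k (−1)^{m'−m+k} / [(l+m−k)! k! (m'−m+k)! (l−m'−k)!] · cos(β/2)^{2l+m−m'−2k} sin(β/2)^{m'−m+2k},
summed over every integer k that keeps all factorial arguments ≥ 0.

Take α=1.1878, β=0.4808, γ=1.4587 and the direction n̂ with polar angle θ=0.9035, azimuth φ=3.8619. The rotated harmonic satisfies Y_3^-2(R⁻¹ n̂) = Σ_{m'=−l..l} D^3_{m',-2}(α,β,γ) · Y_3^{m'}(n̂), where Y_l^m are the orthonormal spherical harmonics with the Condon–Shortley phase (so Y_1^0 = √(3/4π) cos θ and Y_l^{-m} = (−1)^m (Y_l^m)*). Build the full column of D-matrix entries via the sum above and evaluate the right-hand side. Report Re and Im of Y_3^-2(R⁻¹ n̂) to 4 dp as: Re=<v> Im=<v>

Re=-0.1891 Im=-0.1081

Need the full column D^3_{m',-2} for m'=−3..3 at α=1.1878, β=0.4808, γ=1.4587.
cos(β/2)=0.971243, sin(β/2)=0.238091
d^3_{-3,-2}: single k=1 term ⇒ +0.504032;  D = +0.494222+0.098957i
d^3_{-2,-2}: k∈[0..1] ⇒ +0.839396 -0.252213 = +0.587183;  D = +0.322090-0.490960i
d^3_{-1,-2}: k∈[0..1] ⇒ -0.650702 +0.078207 = -0.572496;  D = +0.326644+0.470165i
d^3_{0,-2}: k∈[0..1] ⇒ +0.276286 -0.016603 = +0.259683;  D = -0.253184+0.057732i
d^3_{1,-2}: k∈[0..1] ⇒ -0.078207 +0.002350 = -0.075857;  D = +0.011996-0.074902i
d^3_{2,-2}: k∈[0..1] ⇒ +0.015156 -0.000182 = +0.014974;  D = +0.012830+0.007722i
d^3_{3,-2}: single k=0 term ⇒ -0.001820;  D = -0.001453+0.001096i
Y_3^{m'}(θ=0.9035,φ=3.8619) and Σ D·Y over m':
  (+0.4942+0.0990i)·(+0.1125+0.1680i)  (+0.3221-0.4910i)·(+0.0507-0.3869i)  (+0.3266+0.4702i)·(-0.1746+0.1532i)  (-0.2532+0.0577i)·(-0.2506+0.0000i)  (+0.0120-0.0749i)·(+0.1746+0.1532i)  (+0.0128+0.0077i)·(+0.0507+0.3869i)  (-0.0015+0.0011i)·(-0.1125+0.1680i)
Y_3^-2(R⁻¹ n̂) = -0.189071-0.108082i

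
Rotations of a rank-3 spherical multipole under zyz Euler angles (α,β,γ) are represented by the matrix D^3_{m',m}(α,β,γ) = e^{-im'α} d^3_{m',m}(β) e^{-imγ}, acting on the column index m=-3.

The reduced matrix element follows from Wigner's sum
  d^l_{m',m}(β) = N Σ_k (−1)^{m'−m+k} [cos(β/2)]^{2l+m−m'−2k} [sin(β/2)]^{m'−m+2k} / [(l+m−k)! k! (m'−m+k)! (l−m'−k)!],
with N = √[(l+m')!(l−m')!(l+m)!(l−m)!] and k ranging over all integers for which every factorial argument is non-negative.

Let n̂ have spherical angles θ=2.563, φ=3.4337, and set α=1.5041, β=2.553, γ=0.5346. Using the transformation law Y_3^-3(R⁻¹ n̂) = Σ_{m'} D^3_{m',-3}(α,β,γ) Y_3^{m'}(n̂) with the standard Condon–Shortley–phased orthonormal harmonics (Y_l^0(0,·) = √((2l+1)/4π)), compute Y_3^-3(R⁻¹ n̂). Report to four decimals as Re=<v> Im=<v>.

Re=0.1973 Im=-0.0968

Need the full column D^3_{m',-3} for m'=−3..3 at α=1.5041, β=2.553, γ=0.5346.
cos(β/2)=0.290067, sin(β/2)=0.957006
d^3_{-3,-3}: single k=0 term ⇒ +0.000596;  D = +0.000587-0.000099i
d^3_{-2,-3}: single k=0 term ⇒ -0.004814;  D = +0.000482+0.004789i
d^3_{-1,-3}: single k=0 term ⇒ +0.025111;  D = -0.025097+0.000846i
d^3_{0,-3}: single k=0 term ⇒ -0.095665;  D = +0.003157-0.095613i
d^3_{1,-3}: single k=0 term ⇒ +0.273338;  D = +0.271981+0.027207i
d^3_{2,-3}: single k=0 term ⇒ -0.570358;  D = -0.094468+0.562480i
d^3_{3,-3}: single k=0 term ⇒ +0.768227;  D = -0.747451-0.177451i
Y_3^{m'}(θ=2.563,φ=3.4337) and Σ D·Y over m':
  (+0.0006-0.0001i)·(-0.0437+0.0524i)  (+0.0005+0.0048i)·(-0.2134+0.1411i)  (-0.0251+0.0008i)·(-0.4239+0.1275i)  (+0.0032-0.0956i)·(-0.1577+0.0000i)  (+0.2720+0.0272i)·(+0.4239+0.1275i)  (-0.0945+0.5625i)·(-0.2134-0.1411i)  (-0.7475-0.1775i)·(+0.0437+0.0524i)
Y_3^-3(R⁻¹ n̂) = +0.197272-0.096847i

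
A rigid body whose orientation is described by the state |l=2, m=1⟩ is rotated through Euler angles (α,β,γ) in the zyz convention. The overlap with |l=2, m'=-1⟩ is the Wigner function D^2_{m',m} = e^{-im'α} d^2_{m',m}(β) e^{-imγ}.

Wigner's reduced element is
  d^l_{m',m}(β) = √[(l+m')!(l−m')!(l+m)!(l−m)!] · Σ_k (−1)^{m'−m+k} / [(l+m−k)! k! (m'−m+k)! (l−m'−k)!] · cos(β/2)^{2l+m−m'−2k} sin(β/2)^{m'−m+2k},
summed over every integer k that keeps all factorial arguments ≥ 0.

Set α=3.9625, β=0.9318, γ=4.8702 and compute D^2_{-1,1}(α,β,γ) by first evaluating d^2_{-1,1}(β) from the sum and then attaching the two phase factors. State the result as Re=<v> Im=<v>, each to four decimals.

Re=0.2724 Im=-0.3487

Split into d^2_{-1,1}(β=0.9318) × two z-phases.
With c≡cos(β/2)=0.893418 and s≡sin(β/2)=0.449227, N=[1·6·6·1]^{1/2}=6.000000
k: max(0,(1)−(-1))=2 … min(2+(1),2−(-1))=3
  k=2: (−1)^0·6.0000/(2)·0.8934^2·0.4492^2 = +0.483239
  k=3: (−1)^1·6.0000/(6)·0.8934^0·0.4492^4 = -0.040725
d^2_{-1,1}(0.9318) = +0.483239 -0.040725 = +0.442514
Attach z-rotation phases: D = e^{-i(-1)(3.9625)}·(+0.442514)·e^{-i(1)(4.8702)} = +0.272394-0.348741i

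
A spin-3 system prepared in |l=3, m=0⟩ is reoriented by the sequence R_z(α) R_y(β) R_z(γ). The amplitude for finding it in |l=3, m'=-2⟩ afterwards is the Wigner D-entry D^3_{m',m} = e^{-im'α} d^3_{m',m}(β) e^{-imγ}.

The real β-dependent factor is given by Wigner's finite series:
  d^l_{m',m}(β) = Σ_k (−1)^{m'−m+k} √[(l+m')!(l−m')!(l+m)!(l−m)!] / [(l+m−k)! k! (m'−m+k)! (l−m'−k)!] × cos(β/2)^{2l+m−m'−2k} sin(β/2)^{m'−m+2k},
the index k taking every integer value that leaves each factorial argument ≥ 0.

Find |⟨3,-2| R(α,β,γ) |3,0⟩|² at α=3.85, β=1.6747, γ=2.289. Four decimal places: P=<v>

D^3_{-2,0}(3.85,1.6747,2.289) = e^{-i·-2·3.85}·d^3_{-2,0}(1.6747)·e^{-i·0·2.289}. Compute d first:
Half-angle: c=0.669434, s=0.742872. N=√(1·120·6·6)=65.726707
k∈{2,3} keeps every argument non-negative
  k=2: (−1)^0·65.7267/(12)·0.6694^4·0.7429^2 = +0.607042
  k=3: (−1)^1·65.7267/(12)·0.6694^2·0.7429^4 = -0.747534
d^3_{-2,0}(1.6747) = +0.607042 -0.747534 = -0.140492
|D^3_{-2,0}|² = |d^3_{-2,0}(β)|² = (-0.140492)² = 0.019738 (the z-rotation phases have unit modulus)

P=0.0197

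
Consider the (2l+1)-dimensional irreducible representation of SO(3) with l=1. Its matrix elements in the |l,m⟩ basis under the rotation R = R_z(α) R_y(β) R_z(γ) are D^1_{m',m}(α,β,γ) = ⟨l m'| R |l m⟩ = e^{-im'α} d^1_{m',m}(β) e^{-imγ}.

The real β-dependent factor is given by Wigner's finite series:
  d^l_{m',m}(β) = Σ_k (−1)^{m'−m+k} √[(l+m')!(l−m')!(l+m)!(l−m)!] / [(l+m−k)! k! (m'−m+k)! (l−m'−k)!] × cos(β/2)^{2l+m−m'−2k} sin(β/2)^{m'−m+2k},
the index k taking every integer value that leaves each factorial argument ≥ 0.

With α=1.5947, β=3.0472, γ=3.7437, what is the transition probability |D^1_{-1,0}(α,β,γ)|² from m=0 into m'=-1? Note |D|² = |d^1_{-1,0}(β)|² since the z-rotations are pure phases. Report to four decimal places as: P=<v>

First d^1_{-1,0}(β=3.0472), then the phase factors e^{-i(-1)α} and e^{-i(0)γ}:
c=cos(3.0472/2)=0.047179, s=sin(3.0472/2)=0.998886; N=√[1·2·1·1]=1.414214
k: max(0,(0)−(-1))=1 … min(1+(0),1−(-1))=1
  k=1: (−1)^0·1.4142/(1)·0.0472^1·0.9989^1 = +0.066647
d^1_{-1,0}(3.0472) = +0.066647
|D^1_{-1,0}|² = |d^1_{-1,0}(β)|² = (+0.066647)² = 0.004442 (the z-rotation phases have unit modulus)

P=0.0044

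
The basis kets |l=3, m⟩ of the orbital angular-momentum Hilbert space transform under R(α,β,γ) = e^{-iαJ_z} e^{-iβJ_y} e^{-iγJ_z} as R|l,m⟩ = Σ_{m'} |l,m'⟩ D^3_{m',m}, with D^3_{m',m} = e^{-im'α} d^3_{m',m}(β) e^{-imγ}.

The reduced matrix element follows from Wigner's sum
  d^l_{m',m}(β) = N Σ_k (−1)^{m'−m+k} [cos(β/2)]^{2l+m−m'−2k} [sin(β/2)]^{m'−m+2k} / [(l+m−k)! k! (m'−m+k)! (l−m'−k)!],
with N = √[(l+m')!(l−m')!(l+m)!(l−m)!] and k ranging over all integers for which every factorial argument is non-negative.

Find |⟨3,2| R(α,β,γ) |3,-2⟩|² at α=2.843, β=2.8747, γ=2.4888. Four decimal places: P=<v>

P=0.7438

Split into d^3_{2,-2}(β=2.8747) × two z-phases.
c=cos(2.8747/2)=0.133051, s=sin(2.8747/2)=0.991109; N=√[120·1·1·120]=120.000000
k: max(0,(-2)−(2))=0 … min(3+(-2),3−(2))=1
  k=0: (−1)^4·120.0000/(24)·0.1331^2·0.9911^4 = +0.085406
  k=1: (−1)^5·120.0000/(120)·0.1331^0·0.9911^6 = -0.947827
d^3_{2,-2}(2.8747) = +0.085406 -0.947827 = -0.862421
|D^3_{2,-2}|² = |d^3_{2,-2}(β)|² = (-0.862421)² = 0.743770 (the z-rotation phases have unit modulus)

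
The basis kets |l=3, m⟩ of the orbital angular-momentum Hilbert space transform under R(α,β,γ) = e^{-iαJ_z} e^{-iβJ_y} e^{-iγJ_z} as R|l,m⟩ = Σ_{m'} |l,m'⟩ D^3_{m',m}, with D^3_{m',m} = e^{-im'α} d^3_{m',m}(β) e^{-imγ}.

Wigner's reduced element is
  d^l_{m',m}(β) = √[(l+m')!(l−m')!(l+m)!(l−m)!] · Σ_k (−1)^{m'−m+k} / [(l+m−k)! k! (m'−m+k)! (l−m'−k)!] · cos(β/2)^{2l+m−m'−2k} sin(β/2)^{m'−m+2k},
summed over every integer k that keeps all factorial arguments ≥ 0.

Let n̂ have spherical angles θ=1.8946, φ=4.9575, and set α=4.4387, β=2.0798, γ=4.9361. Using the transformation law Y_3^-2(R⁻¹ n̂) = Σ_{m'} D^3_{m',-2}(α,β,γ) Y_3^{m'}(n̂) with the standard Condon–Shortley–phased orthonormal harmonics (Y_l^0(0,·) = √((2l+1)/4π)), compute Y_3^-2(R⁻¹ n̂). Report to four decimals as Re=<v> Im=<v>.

Need the full column D^3_{m',-2} for m'=−3..3 at α=4.4387, β=2.0798, γ=4.9361.
cos(β/2)=0.506306, sin(β/2)=0.862354
d^3_{-3,-2}: single k=1 term ⇒ +0.070279;  D = -0.025653-0.065430i
d^3_{-2,-2}: k∈[0..1] ⇒ +0.016845 -0.244340 = -0.227495;  D = -0.226359+0.022702i
d^3_{-1,-2}: k∈[0..1] ⇒ -0.090730 +0.526413 = +0.435683;  D = -0.075312+0.429124i
d^3_{0,-2}: k∈[0..1] ⇒ +0.267661 -0.776478 = -0.508817;  D = +0.458732+0.220136i
d^3_{1,-2}: k∈[0..1] ⇒ -0.526413 +0.763555 = +0.237142;  D = +0.156566-0.178111i
d^3_{2,-2}: k∈[0..1] ⇒ +0.708824 -0.411256 = +0.297568;  D = +0.162077+0.249556i
d^3_{3,-2}: single k=0 term ⇒ -0.591447;  D = +0.564626-0.176088i
Y_3^{m'}(θ=1.8946,φ=4.9575) and Σ D·Y over m':
  (-0.0257-0.0654i)·(-0.2385-0.2636i)  (-0.2264+0.0227i)·(+0.2578-0.1376i)  (-0.0753+0.4291i)·(-0.0367-0.1468i)  (+0.4587+0.2201i)·(+0.2961+0.0000i)  (+0.1566-0.1781i)·(+0.0367-0.1468i)  (+0.1621+0.2496i)·(+0.2578+0.1376i)  (+0.5646-0.1761i)·(+0.2385-0.2636i)
Y_3^-2(R⁻¹ n̂) = +0.210497-0.013878i

Re=0.2105 Im=-0.0139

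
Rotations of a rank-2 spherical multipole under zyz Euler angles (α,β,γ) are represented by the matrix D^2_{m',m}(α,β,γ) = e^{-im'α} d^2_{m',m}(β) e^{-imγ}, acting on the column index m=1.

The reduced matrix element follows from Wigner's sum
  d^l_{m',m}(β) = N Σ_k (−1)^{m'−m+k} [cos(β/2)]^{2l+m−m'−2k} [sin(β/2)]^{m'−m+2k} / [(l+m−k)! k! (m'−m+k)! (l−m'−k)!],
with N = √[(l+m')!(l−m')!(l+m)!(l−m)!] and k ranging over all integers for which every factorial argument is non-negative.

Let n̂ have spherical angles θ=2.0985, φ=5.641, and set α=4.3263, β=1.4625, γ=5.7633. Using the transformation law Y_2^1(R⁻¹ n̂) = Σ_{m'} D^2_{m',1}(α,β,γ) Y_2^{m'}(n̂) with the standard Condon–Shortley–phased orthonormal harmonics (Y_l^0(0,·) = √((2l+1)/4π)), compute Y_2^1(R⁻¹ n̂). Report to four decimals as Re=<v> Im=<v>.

Re=-0.0050 Im=-0.1242

Need the full column D^2_{m',1} for m'=−2..2 at α=4.3263, β=1.4625, γ=5.7633.
cos(β/2)=0.744340, sin(β/2)=0.667801
d^2_{-2,1}: single k=3 term ⇒ +0.443345;  D = -0.429310+0.110670i
d^2_{-1,1}: k∈[2..3] ⇒ +0.741238 -0.198878 = +0.542360;  D = +0.072349-0.537513i
d^2_{0,1}: k∈[1..2] ⇒ +0.674585 -0.542985 = +0.131601;  D = +0.114213+0.065377i
d^2_{1,1}: k∈[0..1] ⇒ +0.306963 -0.741238 = -0.434275;  D = +0.341786-0.267913i
d^2_{2,1}: single k=0 term ⇒ -0.550797;  D = +0.151545+0.529539i
Y_2^{m'}(θ=2.0985,φ=5.641) and Σ D·Y over m':
  (-0.4293+0.1107i)·(+0.0815+0.2766i)  (+0.0723-0.5375i)·(-0.2691-0.2013i)  (+0.1142+0.0654i)·(-0.0755+0.0000i)  (+0.3418-0.2679i)·(+0.2691-0.2013i)  (+0.1515+0.5295i)·(+0.0815-0.2766i)
Y_2^1(R⁻¹ n̂) = -0.005014-0.124244i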